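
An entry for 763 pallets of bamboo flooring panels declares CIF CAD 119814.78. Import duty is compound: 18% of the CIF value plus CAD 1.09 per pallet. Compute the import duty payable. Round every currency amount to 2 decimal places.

Import duty: CAD 22398.33

Ad valorem component: 119814.78 × 18% = 21566.66
Specific component: 763 × 1.09 = 831.67
Import duty = 21566.66 + 831.67 = 22398.33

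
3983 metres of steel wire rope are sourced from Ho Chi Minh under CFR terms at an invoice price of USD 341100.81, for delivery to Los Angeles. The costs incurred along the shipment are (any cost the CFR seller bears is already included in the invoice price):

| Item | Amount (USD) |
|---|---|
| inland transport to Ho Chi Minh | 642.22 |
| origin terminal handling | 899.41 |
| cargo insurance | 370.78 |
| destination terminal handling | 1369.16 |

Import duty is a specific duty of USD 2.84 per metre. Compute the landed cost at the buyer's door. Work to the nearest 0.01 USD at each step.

CFR: the seller pays costs through ocean freight to the destination port, but not insurance.
Already in the invoice (seller's account under CFR): inland to port, origin terminal — exclude.
CIF value = CFR price + insurance = 341100.81 + 370.78 = 341471.59
Import duty = 3983 × 2.84 = 11311.72
Buyer bears: insurance 370.78 + destination terminal 1369.16 + duty 11311.72 = 13051.66
Landed cost = invoice 341100.81 + 13051.66 = 354152.47

Total landed cost: USD 354152.47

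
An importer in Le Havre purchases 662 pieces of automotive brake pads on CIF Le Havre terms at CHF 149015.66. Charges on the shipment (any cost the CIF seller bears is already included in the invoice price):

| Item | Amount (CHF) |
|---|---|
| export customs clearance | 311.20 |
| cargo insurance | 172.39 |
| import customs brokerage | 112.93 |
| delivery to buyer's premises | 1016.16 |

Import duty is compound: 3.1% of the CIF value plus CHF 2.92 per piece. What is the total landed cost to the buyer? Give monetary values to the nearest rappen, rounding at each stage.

Total landed cost: CHF 156697.28

CIF: the seller pays costs through ocean freight and marine insurance to the destination port.
Already in the invoice (seller's account under CIF): export clearance, insurance — exclude.
The CIF price already equals the CIF value: 149015.66
Ad valorem component: 149015.66 × 3.1% = 4619.49
Specific component: 662 × 2.92 = 1933.04
Import duty = 4619.49 + 1933.04 = 6552.53
Buyer bears: brokerage 112.93 + delivery 1016.16 + duty 6552.53 = 7681.62
Landed cost = invoice 149015.66 + 7681.62 = 156697.28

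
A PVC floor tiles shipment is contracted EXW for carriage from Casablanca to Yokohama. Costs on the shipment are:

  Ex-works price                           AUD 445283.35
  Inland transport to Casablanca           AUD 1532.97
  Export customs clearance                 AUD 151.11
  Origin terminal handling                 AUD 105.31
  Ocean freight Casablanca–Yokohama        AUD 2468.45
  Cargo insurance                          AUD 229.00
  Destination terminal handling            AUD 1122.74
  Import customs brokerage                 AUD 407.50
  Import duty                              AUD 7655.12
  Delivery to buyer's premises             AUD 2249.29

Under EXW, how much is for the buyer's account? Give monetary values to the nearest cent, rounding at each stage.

Buyer's account: AUD 15921.49

EXW: the seller makes goods available at their premises; the buyer bears all onward costs.
Seller's account: goods 445283.35 = 445283.35
Buyer's account: inland to port 1532.97 + export clearance 151.11 + origin terminal 105.31 + freight 2468.45 + insurance 229.00 + destination terminal 1122.74 + brokerage 407.50 + duty 7655.12 + delivery 2249.29 = 15921.49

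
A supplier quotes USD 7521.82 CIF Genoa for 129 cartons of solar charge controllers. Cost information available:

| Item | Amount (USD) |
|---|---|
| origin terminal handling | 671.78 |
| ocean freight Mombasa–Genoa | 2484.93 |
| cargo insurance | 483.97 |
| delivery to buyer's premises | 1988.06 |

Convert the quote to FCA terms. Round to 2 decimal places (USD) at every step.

Not relevant to the conversion: delivery — on the buyer under both terms; not part of either seller's price.
From CIF to FCA, the seller no longer bears: origin terminal, freight, insurance.
FCA price = 7521.82 − 671.78 − 2484.93 − 483.97 = 3881.14

FCA price: USD 3881.14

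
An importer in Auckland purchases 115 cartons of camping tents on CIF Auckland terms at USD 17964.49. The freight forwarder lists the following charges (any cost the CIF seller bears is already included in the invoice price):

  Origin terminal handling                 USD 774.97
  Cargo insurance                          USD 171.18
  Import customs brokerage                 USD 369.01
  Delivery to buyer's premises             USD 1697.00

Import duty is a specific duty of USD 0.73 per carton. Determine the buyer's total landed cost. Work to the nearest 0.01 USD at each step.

CIF: the seller pays costs through ocean freight and marine insurance to the destination port.
Already in the invoice (seller's account under CIF): origin terminal, insurance — exclude.
The CIF price already equals the CIF value: 17964.49
Import duty = 115 × 0.73 = 83.95
Buyer bears: brokerage 369.01 + delivery 1697.00 + duty 83.95 = 2149.96
Landed cost = invoice 17964.49 + 2149.96 = 20114.45

Total landed cost: USD 20114.45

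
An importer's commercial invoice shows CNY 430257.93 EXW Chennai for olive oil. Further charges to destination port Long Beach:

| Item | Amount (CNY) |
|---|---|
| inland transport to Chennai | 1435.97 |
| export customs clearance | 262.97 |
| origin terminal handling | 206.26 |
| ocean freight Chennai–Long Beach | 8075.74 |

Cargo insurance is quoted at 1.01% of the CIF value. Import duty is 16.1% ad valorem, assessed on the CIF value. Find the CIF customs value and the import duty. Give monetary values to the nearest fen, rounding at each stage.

Let C be the CIF value. C = EXW price + pre-shipment costs + freight + 1.01% × C
C − 1.01% × C = 430257.93 + 1435.97 + 262.97 + 206.26 + 8075.74
0.9899 × C = 440238.87
C = 440238.87 / 0.9899 = 444730.65
Insurance premium = 1.01% × 444730.65 = 4491.78
Import duty = 444730.65 × 16.1% = 71601.63

CIF value: CNY 444730.65; import duty: CNY 71601.63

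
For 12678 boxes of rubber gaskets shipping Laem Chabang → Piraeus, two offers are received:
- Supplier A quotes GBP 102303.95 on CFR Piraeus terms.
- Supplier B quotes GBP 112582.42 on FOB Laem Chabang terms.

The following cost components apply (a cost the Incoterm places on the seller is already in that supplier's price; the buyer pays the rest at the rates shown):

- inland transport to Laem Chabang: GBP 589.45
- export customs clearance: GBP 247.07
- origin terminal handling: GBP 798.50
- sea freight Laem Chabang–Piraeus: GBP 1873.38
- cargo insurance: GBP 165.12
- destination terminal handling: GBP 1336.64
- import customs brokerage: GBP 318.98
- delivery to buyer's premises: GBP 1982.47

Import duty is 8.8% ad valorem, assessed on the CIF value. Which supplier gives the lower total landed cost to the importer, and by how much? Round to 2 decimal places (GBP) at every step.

Supplier A (CFR):
CIF value = CFR price + insurance = 102303.95 + 165.12 = 102469.07
Import duty = 102469.07 × 8.8% = 9017.28
Buyer bears (A): 165.12 + 1336.64 + 318.98 + 1982.47 = 3803.21
Landed cost (A) = invoice 102303.95 + 3803.21 + duty 9017.28 = 115124.44
Supplier B (FOB):
CIF value = FOB price + freight + insurance = 112582.42 + 1873.38 + 165.12 = 114620.92
Import duty = 114620.92 × 8.8% = 10086.64
Buyer bears (B): 1873.38 + 165.12 + 1336.64 + 318.98 + 1982.47 = 5676.59
Landed cost (B) = invoice 112582.42 + 5676.59 + duty 10086.64 = 128345.65
Difference = |115124.44 − 128345.65| = 13221.21

Supplier A is cheaper by GBP 13221.21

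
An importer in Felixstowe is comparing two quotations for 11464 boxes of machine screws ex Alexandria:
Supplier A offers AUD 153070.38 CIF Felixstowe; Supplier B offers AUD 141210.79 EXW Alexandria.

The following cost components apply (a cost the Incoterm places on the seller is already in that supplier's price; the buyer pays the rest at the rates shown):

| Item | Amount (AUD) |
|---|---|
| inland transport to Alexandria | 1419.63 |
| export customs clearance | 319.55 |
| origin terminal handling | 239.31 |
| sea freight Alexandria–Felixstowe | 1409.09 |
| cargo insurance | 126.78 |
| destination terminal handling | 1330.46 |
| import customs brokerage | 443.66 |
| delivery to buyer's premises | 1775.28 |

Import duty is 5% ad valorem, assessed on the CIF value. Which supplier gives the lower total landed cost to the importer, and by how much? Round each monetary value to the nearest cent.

Supplier A (CIF):
The CIF price already equals the CIF value: 153070.38
Import duty = 153070.38 × 5% = 7653.52
Buyer bears (A): 1330.46 + 443.66 + 1775.28 = 3549.40
Landed cost (A) = invoice 153070.38 + 3549.40 + duty 7653.52 = 164273.30
Supplier B (EXW):
CIF value = EXW price + inland to port + export clearance + origin terminal + freight + insurance = 141210.79 + 1419.63 + 319.55 + 239.31 + 1409.09 + 126.78 = 144725.15
Import duty = 144725.15 × 5% = 7236.26
Buyer bears (B): 1419.63 + 319.55 + 239.31 + 1409.09 + 126.78 + 1330.46 + 443.66 + 1775.28 = 7063.76
Landed cost (B) = invoice 141210.79 + 7063.76 + duty 7236.26 = 155510.81
Difference = |164273.30 − 155510.81| = 8762.49

Supplier B is cheaper by AUD 8762.49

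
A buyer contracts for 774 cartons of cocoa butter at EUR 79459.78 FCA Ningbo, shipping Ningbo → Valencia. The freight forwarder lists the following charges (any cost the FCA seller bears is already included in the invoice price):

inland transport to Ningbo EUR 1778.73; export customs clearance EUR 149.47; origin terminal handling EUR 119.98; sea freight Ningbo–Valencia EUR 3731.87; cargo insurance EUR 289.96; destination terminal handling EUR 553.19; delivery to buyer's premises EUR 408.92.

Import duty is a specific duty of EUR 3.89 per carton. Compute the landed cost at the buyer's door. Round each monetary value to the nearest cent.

FCA: the seller delivers export-cleared goods to the carrier; the buyer bears costs from that point.
Already in the invoice (seller's account under FCA): inland to port, export clearance — exclude.
CIF value = FCA price + origin terminal + freight + insurance = 79459.78 + 119.98 + 3731.87 + 289.96 = 83601.59
Import duty = 774 × 3.89 = 3010.86
Buyer bears: origin terminal 119.98 + freight 3731.87 + insurance 289.96 + destination terminal 553.19 + delivery 408.92 + duty 3010.86 = 8114.78
Landed cost = invoice 79459.78 + 8114.78 = 87574.56

Total landed cost: EUR 87574.56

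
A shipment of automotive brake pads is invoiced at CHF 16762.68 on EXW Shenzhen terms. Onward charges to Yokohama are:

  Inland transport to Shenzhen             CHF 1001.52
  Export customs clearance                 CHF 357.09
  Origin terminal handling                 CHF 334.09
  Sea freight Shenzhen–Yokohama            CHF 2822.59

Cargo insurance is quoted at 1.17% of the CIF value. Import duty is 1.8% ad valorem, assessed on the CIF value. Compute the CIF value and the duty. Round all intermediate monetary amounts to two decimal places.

CIF value: CHF 21529.87; import duty: CHF 387.54

Let C be the CIF value. C = EXW price + pre-shipment costs + freight + 1.17% × C
C − 1.17% × C = 16762.68 + 1001.52 + 357.09 + 334.09 + 2822.59
0.9883 × C = 21277.97
C = 21277.97 / 0.9883 = 21529.87
Insurance premium = 1.17% × 21529.87 = 251.90
Import duty = 21529.87 × 1.8% = 387.54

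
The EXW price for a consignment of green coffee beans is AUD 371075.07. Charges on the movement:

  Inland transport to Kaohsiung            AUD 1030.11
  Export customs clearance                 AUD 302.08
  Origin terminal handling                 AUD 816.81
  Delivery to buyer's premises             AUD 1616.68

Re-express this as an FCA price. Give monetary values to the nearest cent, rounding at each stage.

FCA price: AUD 372407.26

Not relevant to the conversion: origin terminal, delivery — on the buyer under both terms; not part of either seller's price.
From EXW to FCA, the seller additionally bears: inland to port, export clearance.
FCA price = 371075.07 + 1030.11 + 302.08 = 372407.26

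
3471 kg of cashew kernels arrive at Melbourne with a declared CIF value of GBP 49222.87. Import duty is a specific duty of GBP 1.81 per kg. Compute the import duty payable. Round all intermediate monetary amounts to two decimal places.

Import duty = 3471 × 1.81 = 6282.51

Import duty: GBP 6282.51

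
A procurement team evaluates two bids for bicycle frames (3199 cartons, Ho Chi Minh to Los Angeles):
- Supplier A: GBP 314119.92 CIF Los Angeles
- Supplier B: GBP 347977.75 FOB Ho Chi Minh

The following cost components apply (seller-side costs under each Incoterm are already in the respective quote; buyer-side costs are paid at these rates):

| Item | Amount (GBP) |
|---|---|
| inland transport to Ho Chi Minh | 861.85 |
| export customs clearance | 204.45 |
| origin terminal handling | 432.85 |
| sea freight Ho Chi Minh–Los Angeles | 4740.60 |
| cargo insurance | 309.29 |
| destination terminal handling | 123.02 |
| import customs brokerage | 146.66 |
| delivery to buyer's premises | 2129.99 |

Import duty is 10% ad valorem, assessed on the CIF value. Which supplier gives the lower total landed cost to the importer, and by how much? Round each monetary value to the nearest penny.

Supplier A is cheaper by GBP 42798.49

Supplier A (CIF):
The CIF price already equals the CIF value: 314119.92
Import duty = 314119.92 × 10% = 31411.99
Buyer bears (A): 123.02 + 146.66 + 2129.99 = 2399.67
Landed cost (A) = invoice 314119.92 + 2399.67 + duty 31411.99 = 347931.58
Supplier B (FOB):
CIF value = FOB price + freight + insurance = 347977.75 + 4740.60 + 309.29 = 353027.64
Import duty = 353027.64 × 10% = 35302.76
Buyer bears (B): 4740.60 + 309.29 + 123.02 + 146.66 + 2129.99 = 7449.56
Landed cost (B) = invoice 347977.75 + 7449.56 + duty 35302.76 = 390730.07
Difference = |347931.58 − 390730.07| = 42798.49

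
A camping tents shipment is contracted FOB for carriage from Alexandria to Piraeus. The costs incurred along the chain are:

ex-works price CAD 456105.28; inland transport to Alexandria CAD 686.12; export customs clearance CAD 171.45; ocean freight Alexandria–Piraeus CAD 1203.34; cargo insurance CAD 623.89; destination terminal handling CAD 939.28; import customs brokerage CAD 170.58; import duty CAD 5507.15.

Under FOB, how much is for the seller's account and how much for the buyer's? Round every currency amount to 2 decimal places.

Seller: CAD 456962.85; buyer: CAD 8444.24

FOB: the seller bears costs until goods are on board at the origin port; the buyer bears freight, insurance and all costs thereafter.
Seller's account: goods 456105.28 + inland to port 686.12 + export clearance 171.45 = 456962.85
Buyer's account: freight 1203.34 + insurance 623.89 + destination terminal 939.28 + brokerage 170.58 + duty 5507.15 = 8444.24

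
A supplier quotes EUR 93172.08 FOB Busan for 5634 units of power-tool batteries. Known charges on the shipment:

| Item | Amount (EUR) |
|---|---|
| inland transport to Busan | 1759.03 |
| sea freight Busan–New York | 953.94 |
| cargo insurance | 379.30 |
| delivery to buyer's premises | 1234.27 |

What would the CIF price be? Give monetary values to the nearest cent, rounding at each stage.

CIF price: EUR 94505.32

Not relevant to the conversion: inland to port — on the seller under both FOB and CIF; already in the FOB price and stays in the CIF price. delivery — on the buyer under both terms; not part of either seller's price.
From FOB to CIF, the seller additionally bears: freight, insurance.
CIF price = 93172.08 + 953.94 + 379.30 = 94505.32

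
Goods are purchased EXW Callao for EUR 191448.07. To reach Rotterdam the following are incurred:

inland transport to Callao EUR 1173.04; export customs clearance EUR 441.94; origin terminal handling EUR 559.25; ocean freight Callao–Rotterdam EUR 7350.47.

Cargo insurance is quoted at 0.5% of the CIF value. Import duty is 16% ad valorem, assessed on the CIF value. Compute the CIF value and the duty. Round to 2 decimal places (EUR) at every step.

Let C be the CIF value. C = EXW price + pre-shipment costs + freight + 0.5% × C
C − 0.5% × C = 191448.07 + 1173.04 + 441.94 + 559.25 + 7350.47
0.995 × C = 200972.77
C = 200972.77 / 0.995 = 201982.68
Insurance premium = 0.5% × 201982.68 = 1009.91
Import duty = 201982.68 × 16% = 32317.23

CIF value: EUR 201982.68; import duty: EUR 32317.23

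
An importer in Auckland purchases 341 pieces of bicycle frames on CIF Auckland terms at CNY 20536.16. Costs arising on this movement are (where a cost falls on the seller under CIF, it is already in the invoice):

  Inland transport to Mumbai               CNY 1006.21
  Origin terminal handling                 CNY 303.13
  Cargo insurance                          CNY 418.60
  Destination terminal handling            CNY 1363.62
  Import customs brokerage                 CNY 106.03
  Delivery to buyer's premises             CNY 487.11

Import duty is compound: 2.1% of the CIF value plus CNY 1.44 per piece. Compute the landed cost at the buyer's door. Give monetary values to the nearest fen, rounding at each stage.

Total landed cost: CNY 23415.22

CIF: the seller pays costs through ocean freight and marine insurance to the destination port.
Already in the invoice (seller's account under CIF): inland to port, origin terminal, insurance — exclude.
The CIF price already equals the CIF value: 20536.16
Ad valorem component: 20536.16 × 2.1% = 431.26
Specific component: 341 × 1.44 = 491.04
Import duty = 431.26 + 491.04 = 922.30
Buyer bears: destination terminal 1363.62 + brokerage 106.03 + delivery 487.11 + duty 922.30 = 2879.06
Landed cost = invoice 20536.16 + 2879.06 = 23415.22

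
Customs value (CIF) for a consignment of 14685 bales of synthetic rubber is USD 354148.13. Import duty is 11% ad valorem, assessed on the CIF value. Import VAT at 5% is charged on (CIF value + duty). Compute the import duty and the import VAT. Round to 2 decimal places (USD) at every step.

Import duty = 354148.13 × 11% = 38956.29
VAT base = CIF + duty = 354148.13 + 38956.29 = 393104.42
Import VAT = 393104.42 × 5% = 19655.22

Import duty: USD 38956.29; import VAT: USD 19655.22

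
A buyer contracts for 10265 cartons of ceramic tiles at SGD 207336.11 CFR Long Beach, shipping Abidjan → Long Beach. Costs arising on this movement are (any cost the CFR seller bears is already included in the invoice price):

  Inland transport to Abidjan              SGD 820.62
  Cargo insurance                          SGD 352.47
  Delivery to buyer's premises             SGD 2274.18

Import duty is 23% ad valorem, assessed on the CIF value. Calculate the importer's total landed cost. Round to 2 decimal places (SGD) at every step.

CFR: the seller pays costs through ocean freight to the destination port, but not insurance.
Already in the invoice (seller's account under CFR): inland to port — exclude.
CIF value = CFR price + insurance = 207336.11 + 352.47 = 207688.58
Import duty = 207688.58 × 23% = 47768.37
Buyer bears: insurance 352.47 + delivery 2274.18 + duty 47768.37 = 50395.02
Landed cost = invoice 207336.11 + 50395.02 = 257731.13

Total landed cost: SGD 257731.13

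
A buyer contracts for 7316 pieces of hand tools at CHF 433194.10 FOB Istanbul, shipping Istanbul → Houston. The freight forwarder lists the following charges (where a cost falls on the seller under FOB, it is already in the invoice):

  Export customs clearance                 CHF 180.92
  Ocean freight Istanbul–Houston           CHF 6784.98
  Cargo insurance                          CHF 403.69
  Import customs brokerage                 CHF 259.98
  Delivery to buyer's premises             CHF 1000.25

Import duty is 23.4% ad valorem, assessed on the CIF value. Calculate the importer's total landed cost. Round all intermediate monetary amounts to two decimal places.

FOB: the seller bears costs until goods are on board at the origin port; the buyer bears freight, insurance and all costs thereafter.
Already in the invoice (seller's account under FOB): export clearance — exclude.
CIF value = FOB price + freight + insurance = 433194.10 + 6784.98 + 403.69 = 440382.77
Import duty = 440382.77 × 23.4% = 103049.57
Buyer bears: freight 6784.98 + insurance 403.69 + brokerage 259.98 + delivery 1000.25 + duty 103049.57 = 111498.47
Landed cost = invoice 433194.10 + 111498.47 = 544692.57

Total landed cost: CHF 544692.57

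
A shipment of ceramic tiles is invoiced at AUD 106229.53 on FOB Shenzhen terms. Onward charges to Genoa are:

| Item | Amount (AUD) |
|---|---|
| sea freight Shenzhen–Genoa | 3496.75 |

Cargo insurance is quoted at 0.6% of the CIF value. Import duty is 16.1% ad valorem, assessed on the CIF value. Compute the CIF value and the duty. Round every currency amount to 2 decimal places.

CIF value: AUD 110388.61; import duty: AUD 17772.57

Let C be the CIF value. C = FOB price + freight + 0.6% × C
C − 0.6% × C = 106229.53 + 3496.75
0.994 × C = 109726.28
C = 109726.28 / 0.994 = 110388.61
Insurance premium = 0.6% × 110388.61 = 662.33
Import duty = 110388.61 × 16.1% = 17772.57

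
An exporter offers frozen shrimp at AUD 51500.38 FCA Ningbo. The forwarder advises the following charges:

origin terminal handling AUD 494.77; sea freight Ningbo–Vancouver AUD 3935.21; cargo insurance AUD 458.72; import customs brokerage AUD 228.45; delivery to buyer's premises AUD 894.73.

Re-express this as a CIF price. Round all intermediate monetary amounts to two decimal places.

CIF price: AUD 56389.08

Not relevant to the conversion: delivery, brokerage — on the buyer under both terms; not part of either seller's price.
From FCA to CIF, the seller additionally bears: origin terminal, freight, insurance.
CIF price = 51500.38 + 494.77 + 3935.21 + 458.72 = 56389.08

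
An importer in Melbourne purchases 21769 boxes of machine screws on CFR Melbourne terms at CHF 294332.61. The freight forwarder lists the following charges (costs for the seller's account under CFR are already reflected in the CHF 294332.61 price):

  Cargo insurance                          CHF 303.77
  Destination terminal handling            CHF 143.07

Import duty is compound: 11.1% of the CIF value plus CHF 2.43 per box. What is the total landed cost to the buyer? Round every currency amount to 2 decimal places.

Total landed cost: CHF 380382.76

CFR: the seller pays costs through ocean freight to the destination port, but not insurance.
CIF value = CFR price + insurance = 294332.61 + 303.77 = 294636.38
Ad valorem component: 294636.38 × 11.1% = 32704.64
Specific component: 21769 × 2.43 = 52898.67
Import duty = 32704.64 + 52898.67 = 85603.31
Buyer bears: insurance 303.77 + destination terminal 143.07 + duty 85603.31 = 86050.15
Landed cost = invoice 294332.61 + 86050.15 = 380382.76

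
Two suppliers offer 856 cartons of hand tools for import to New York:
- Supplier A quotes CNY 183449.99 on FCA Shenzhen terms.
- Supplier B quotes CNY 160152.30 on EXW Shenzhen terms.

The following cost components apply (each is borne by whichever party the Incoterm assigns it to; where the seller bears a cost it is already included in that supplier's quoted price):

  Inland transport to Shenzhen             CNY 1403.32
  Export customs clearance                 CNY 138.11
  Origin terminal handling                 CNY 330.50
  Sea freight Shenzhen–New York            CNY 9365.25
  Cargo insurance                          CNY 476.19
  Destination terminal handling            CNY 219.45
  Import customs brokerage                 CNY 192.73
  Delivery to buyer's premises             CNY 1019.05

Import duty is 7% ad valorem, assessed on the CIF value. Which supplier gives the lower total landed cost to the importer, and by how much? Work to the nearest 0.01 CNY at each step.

Supplier B is cheaper by CNY 23279.20

Supplier A (FCA):
CIF value = FCA price + origin terminal + freight + insurance = 183449.99 + 330.50 + 9365.25 + 476.19 = 193621.93
Import duty = 193621.93 × 7% = 13553.54
Buyer bears (A): 330.50 + 9365.25 + 476.19 + 219.45 + 192.73 + 1019.05 = 11603.17
Landed cost (A) = invoice 183449.99 + 11603.17 + duty 13553.54 = 208606.70
Supplier B (EXW):
CIF value = EXW price + inland to port + export clearance + origin terminal + freight + insurance = 160152.30 + 1403.32 + 138.11 + 330.50 + 9365.25 + 476.19 = 171865.67
Import duty = 171865.67 × 7% = 12030.60
Buyer bears (B): 1403.32 + 138.11 + 330.50 + 9365.25 + 476.19 + 219.45 + 192.73 + 1019.05 = 13144.60
Landed cost (B) = invoice 160152.30 + 13144.60 + duty 12030.60 = 185327.50
Difference = |208606.70 − 185327.50| = 23279.20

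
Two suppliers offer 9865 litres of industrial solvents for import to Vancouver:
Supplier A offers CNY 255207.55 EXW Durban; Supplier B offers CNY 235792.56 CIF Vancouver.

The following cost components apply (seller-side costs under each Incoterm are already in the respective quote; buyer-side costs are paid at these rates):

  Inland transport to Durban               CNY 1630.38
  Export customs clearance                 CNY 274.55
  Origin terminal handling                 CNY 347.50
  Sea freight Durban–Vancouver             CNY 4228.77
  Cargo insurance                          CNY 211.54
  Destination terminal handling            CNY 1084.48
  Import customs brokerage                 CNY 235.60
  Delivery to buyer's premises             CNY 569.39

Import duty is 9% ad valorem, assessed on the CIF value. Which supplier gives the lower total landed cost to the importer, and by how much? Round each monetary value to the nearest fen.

Supplier A (EXW):
CIF value = EXW price + inland to port + export clearance + origin terminal + freight + insurance = 255207.55 + 1630.38 + 274.55 + 347.50 + 4228.77 + 211.54 = 261900.29
Import duty = 261900.29 × 9% = 23571.03
Buyer bears (A): 1630.38 + 274.55 + 347.50 + 4228.77 + 211.54 + 1084.48 + 235.60 + 569.39 = 8582.21
Landed cost (A) = invoice 255207.55 + 8582.21 + duty 23571.03 = 287360.79
Supplier B (CIF):
The CIF price already equals the CIF value: 235792.56
Import duty = 235792.56 × 9% = 21221.33
Buyer bears (B): 1084.48 + 235.60 + 569.39 = 1889.47
Landed cost (B) = invoice 235792.56 + 1889.47 + duty 21221.33 = 258903.36
Difference = |287360.79 − 258903.36| = 28457.43

Supplier B is cheaper by CNY 28457.43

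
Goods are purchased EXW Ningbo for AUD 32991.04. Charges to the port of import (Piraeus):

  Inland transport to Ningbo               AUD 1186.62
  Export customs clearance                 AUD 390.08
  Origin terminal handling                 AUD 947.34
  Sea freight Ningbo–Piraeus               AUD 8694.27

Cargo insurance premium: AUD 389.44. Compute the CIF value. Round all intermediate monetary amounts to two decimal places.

CIF value: AUD 44598.79

CIF = EXW price + pre-shipment costs + freight + insurance
CIF = 32991.04 + 1186.62 + 390.08 + 947.34 + 8694.27 + 389.44 = 44598.79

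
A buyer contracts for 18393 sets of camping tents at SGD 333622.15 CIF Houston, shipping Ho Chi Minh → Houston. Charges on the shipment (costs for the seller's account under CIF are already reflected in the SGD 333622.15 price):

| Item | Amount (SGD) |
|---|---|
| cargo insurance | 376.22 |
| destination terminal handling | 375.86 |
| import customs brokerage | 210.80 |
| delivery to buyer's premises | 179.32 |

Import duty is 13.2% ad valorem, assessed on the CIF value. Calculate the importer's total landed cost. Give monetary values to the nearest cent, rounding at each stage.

CIF: the seller pays costs through ocean freight and marine insurance to the destination port.
Already in the invoice (seller's account under CIF): insurance — exclude.
The CIF price already equals the CIF value: 333622.15
Import duty = 333622.15 × 13.2% = 44038.12
Buyer bears: destination terminal 375.86 + brokerage 210.80 + delivery 179.32 + duty 44038.12 = 44804.10
Landed cost = invoice 333622.15 + 44804.10 = 378426.25

Total landed cost: SGD 378426.25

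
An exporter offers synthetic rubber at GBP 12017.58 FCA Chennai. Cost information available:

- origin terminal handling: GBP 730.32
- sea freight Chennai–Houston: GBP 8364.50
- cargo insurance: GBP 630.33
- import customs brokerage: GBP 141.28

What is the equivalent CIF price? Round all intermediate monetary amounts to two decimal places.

CIF price: GBP 21742.73

Not relevant to the conversion: brokerage — on the buyer under both terms; not part of either seller's price.
From FCA to CIF, the seller additionally bears: origin terminal, freight, insurance.
CIF price = 12017.58 + 730.32 + 8364.50 + 630.33 = 21742.73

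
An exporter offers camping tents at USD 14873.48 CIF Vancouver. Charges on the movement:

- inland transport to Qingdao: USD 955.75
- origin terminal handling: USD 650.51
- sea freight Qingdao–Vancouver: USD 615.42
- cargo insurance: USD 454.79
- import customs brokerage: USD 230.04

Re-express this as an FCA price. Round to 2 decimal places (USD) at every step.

FCA price: USD 13152.76

Not relevant to the conversion: inland to port — on the seller under both CIF and FCA; already in the CIF price and stays in the FCA price. brokerage — on the buyer under both terms; not part of either seller's price.
From CIF to FCA, the seller no longer bears: origin terminal, freight, insurance.
FCA price = 14873.48 − 650.51 − 615.42 − 454.79 = 13152.76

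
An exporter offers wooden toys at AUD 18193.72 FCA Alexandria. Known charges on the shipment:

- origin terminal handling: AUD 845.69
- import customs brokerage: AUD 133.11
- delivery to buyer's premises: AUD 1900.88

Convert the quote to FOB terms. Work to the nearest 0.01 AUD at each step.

Not relevant to the conversion: delivery, brokerage — on the buyer under both terms; not part of either seller's price.
From FCA to FOB, the seller additionally bears: origin terminal.
FOB price = 18193.72 + 845.69 = 19039.41

FOB price: AUD 19039.41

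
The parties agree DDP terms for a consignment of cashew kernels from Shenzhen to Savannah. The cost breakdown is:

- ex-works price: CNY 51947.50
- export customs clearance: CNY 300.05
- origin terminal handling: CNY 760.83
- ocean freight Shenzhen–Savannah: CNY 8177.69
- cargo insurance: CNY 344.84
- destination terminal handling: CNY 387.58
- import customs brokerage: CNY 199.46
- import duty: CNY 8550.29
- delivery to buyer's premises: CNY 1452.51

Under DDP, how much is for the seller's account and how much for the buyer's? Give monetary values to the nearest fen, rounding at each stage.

DDP: the seller bears all costs including import duty.
Seller's account: goods 51947.50 + export clearance 300.05 + origin terminal 760.83 + freight 8177.69 + insurance 344.84 + destination terminal 387.58 + brokerage 199.46 + duty 8550.29 + delivery 1452.51 = 72120.75
Buyer's account: 0.00

Seller: CNY 72120.75; buyer: CNY 0.00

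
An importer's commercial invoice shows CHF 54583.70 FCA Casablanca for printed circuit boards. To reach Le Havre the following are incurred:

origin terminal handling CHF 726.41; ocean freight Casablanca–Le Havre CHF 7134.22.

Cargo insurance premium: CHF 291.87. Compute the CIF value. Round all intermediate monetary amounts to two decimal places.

CIF value: CHF 62736.20

CIF = FCA price + pre-shipment costs + freight + insurance
CIF = 54583.70 + 726.41 + 7134.22 + 291.87 = 62736.20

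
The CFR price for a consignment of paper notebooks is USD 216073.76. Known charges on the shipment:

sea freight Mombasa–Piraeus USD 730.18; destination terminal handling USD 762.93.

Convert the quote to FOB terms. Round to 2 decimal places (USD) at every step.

FOB price: USD 215343.58

Not relevant to the conversion: destination terminal — on the buyer under both terms; not part of either seller's price.
From CFR to FOB, the seller no longer bears: freight.
FOB price = 216073.76 − 730.18 = 215343.58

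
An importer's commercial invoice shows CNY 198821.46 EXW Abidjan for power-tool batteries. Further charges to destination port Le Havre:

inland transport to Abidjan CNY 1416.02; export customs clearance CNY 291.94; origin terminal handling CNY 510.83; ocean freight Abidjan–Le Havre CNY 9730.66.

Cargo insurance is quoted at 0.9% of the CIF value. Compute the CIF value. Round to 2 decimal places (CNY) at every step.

Let C be the CIF value. C = EXW price + pre-shipment costs + freight + 0.9% × C
C − 0.9% × C = 198821.46 + 1416.02 + 291.94 + 510.83 + 9730.66
0.991 × C = 210770.91
C = 210770.91 / 0.991 = 212685.08
Insurance premium = 0.9% × 212685.08 = 1914.17

CIF value: CNY 212685.08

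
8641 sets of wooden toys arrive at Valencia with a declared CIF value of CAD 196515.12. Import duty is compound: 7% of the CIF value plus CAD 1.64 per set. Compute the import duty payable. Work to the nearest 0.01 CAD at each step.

Import duty: CAD 27927.30

Ad valorem component: 196515.12 × 7% = 13756.06
Specific component: 8641 × 1.64 = 14171.24
Import duty = 13756.06 + 14171.24 = 27927.30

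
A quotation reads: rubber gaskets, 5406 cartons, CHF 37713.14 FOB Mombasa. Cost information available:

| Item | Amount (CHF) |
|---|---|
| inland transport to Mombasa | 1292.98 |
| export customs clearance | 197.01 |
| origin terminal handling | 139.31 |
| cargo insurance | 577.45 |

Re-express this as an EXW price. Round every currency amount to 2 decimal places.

EXW price: CHF 36083.84

Not relevant to the conversion: insurance — on the buyer under both terms; not part of either seller's price.
From FOB to EXW, the seller no longer bears: inland to port, export clearance, origin terminal.
EXW price = 37713.14 − 1292.98 − 197.01 − 139.31 = 36083.84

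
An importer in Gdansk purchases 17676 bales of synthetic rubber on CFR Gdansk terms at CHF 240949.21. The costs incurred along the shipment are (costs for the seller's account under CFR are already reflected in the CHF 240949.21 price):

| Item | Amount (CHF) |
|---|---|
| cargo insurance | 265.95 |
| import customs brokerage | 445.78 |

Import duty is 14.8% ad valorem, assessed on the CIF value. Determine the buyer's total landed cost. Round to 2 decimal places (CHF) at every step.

Total landed cost: CHF 277360.78

CFR: the seller pays costs through ocean freight to the destination port, but not insurance.
CIF value = CFR price + insurance = 240949.21 + 265.95 = 241215.16
Import duty = 241215.16 × 14.8% = 35699.84
Buyer bears: insurance 265.95 + brokerage 445.78 + duty 35699.84 = 36411.57
Landed cost = invoice 240949.21 + 36411.57 = 277360.78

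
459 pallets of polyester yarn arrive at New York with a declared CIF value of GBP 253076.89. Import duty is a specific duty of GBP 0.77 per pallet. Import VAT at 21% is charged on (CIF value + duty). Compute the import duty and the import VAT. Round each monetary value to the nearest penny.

Import duty: GBP 353.43; import VAT: GBP 53220.37

Import duty = 459 × 0.77 = 353.43
VAT base = CIF + duty = 253076.89 + 353.43 = 253430.32
Import VAT = 253430.32 × 21% = 53220.37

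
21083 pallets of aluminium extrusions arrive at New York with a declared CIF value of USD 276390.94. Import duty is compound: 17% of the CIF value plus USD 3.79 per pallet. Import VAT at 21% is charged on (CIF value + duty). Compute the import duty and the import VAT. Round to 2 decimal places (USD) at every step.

Import duty: USD 126891.03; import VAT: USD 84689.21

Ad valorem component: 276390.94 × 17% = 46986.46
Specific component: 21083 × 3.79 = 79904.57
Import duty = 46986.46 + 79904.57 = 126891.03
VAT base = CIF + duty = 276390.94 + 126891.03 = 403281.97
Import VAT = 403281.97 × 21% = 84689.21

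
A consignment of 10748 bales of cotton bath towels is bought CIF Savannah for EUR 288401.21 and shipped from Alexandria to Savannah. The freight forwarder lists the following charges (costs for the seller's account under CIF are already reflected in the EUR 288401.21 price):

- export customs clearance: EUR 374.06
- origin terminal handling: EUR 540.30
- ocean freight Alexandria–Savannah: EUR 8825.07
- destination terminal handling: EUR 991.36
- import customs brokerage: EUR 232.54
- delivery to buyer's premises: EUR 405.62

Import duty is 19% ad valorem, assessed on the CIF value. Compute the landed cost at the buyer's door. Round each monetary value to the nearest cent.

CIF: the seller pays costs through ocean freight and marine insurance to the destination port.
Already in the invoice (seller's account under CIF): export clearance, origin terminal, freight — exclude.
The CIF price already equals the CIF value: 288401.21
Import duty = 288401.21 × 19% = 54796.23
Buyer bears: destination terminal 991.36 + brokerage 232.54 + delivery 405.62 + duty 54796.23 = 56425.75
Landed cost = invoice 288401.21 + 56425.75 = 344826.96

Total landed cost: EUR 344826.96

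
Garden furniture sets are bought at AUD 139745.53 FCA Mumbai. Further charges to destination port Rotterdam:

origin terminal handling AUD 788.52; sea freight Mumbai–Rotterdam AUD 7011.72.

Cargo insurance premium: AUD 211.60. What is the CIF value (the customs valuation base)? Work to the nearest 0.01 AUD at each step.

CIF = FCA price + pre-shipment costs + freight + insurance
CIF = 139745.53 + 788.52 + 7011.72 + 211.60 = 147757.37

CIF value: AUD 147757.37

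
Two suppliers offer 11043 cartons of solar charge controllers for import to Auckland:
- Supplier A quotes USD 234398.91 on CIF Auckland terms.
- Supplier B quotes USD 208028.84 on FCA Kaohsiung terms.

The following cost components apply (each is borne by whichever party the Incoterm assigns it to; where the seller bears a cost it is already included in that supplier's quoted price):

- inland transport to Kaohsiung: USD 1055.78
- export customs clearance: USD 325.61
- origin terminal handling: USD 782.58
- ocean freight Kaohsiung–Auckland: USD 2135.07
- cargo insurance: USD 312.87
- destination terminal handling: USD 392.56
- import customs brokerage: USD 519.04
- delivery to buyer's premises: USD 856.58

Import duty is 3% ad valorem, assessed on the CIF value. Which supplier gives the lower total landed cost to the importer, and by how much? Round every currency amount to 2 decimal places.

Supplier B is cheaper by USD 23833.74

Supplier A (CIF):
The CIF price already equals the CIF value: 234398.91
Import duty = 234398.91 × 3% = 7031.97
Buyer bears (A): 392.56 + 519.04 + 856.58 = 1768.18
Landed cost (A) = invoice 234398.91 + 1768.18 + duty 7031.97 = 243199.06
Supplier B (FCA):
CIF value = FCA price + origin terminal + freight + insurance = 208028.84 + 782.58 + 2135.07 + 312.87 = 211259.36
Import duty = 211259.36 × 3% = 6337.78
Buyer bears (B): 782.58 + 2135.07 + 312.87 + 392.56 + 519.04 + 856.58 = 4998.70
Landed cost (B) = invoice 208028.84 + 4998.70 + duty 6337.78 = 219365.32
Difference = |243199.06 − 219365.32| = 23833.74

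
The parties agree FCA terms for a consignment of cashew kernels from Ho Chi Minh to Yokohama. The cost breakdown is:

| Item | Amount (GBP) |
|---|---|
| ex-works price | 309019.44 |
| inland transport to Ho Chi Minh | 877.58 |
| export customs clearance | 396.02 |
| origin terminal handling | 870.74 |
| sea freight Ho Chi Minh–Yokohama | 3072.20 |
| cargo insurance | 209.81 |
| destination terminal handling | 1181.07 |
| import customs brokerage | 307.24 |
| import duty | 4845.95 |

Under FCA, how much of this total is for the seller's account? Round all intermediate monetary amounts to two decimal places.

Seller's account: GBP 310293.04

FCA: the seller delivers export-cleared goods to the carrier; the buyer bears costs from that point.
Seller's account: goods 309019.44 + inland to port 877.58 + export clearance 396.02 = 310293.04
Buyer's account: origin terminal 870.74 + freight 3072.20 + insurance 209.81 + destination terminal 1181.07 + brokerage 307.24 + duty 4845.95 = 10487.01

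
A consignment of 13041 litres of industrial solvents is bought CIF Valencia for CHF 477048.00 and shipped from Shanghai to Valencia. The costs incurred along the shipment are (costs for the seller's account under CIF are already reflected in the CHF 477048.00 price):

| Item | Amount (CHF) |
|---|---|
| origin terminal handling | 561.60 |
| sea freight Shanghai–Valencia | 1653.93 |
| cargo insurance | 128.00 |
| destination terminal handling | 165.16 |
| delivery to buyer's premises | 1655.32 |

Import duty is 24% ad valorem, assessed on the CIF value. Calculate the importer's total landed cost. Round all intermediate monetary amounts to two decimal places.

Total landed cost: CHF 593360.00

CIF: the seller pays costs through ocean freight and marine insurance to the destination port.
Already in the invoice (seller's account under CIF): origin terminal, freight, insurance — exclude.
The CIF price already equals the CIF value: 477048.00
Import duty = 477048.00 × 24% = 114491.52
Buyer bears: destination terminal 165.16 + delivery 1655.32 + duty 114491.52 = 116312.00
Landed cost = invoice 477048.00 + 116312.00 = 593360.00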